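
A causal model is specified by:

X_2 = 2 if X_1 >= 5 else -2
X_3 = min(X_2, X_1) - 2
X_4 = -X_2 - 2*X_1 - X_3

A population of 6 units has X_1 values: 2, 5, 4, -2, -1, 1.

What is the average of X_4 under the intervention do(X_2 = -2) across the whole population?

Every unit gets X_2=-2 under the intervention. X_4 values become 2, -4, -2, 10, 8, 4; E[X_4|do(X_2=-2)] = 3.

3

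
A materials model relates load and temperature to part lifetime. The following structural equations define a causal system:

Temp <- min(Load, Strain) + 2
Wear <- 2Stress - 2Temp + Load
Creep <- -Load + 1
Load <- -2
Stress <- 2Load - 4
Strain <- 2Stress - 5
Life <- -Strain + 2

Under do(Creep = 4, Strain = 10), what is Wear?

The joint intervention fixes Creep = 4, Strain = 10, removing each variable's own equation.
Stress = 2Load - 4  [with Load=-2]  = -8
Temp = min(Load, Strain) + 2  [with Load=-2, Strain=10]  = 0
Wear = 2Stress - 2Temp + Load  [with Stress=-8, Temp=0, Load=-2]  = -18

-18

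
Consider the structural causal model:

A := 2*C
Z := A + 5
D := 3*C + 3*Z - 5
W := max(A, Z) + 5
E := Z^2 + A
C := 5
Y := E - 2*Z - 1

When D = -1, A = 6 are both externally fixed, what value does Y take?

104

Under do(D = -1, A = 6), each intervened variable's structural equation is replaced by its fixed value.
Z = A + 5  [with A=6]  = 11
E = Z^2 + A  [with Z=11, A=6]  = 127
Y = E - 2*Z - 1  [with E=127, Z=11]  = 104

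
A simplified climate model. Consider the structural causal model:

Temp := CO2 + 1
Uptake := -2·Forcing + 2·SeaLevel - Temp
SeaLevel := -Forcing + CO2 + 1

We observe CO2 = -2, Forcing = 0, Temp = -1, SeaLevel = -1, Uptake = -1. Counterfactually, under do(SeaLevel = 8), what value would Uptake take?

17

Intervening sets SeaLevel = 8 and removes its equation (SeaLevel := -Forcing + CO2 + 1).
Temp = CO2 + 1  [with CO2=-2]  = -1
Uptake = -2·Forcing + 2·SeaLevel - Temp  [with Forcing=0, SeaLevel=8, Temp=-1]  = 17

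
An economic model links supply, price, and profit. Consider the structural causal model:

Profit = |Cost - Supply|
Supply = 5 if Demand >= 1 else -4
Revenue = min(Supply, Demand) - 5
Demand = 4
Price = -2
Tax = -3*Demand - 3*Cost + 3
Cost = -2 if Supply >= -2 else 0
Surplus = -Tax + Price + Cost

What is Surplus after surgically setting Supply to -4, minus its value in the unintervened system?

The intervention breaks the incoming arrows to Supply: Supply = 5 if Demand >= 1 else -4 no longer applies, and Supply = -4.
Cost = -2 if Supply >= -2 else 0  [with Supply=-4]  = 0
Tax = -3*Demand - 3*Cost + 3  [with Demand=4, Cost=0]  = -9
Surplus = -Tax + Price + Cost  [with Tax=-9, Price=-2, Cost=0]  = 7
Without intervention: Supply = 5 if Demand >= 1 else -4  [with Demand=4]  = 5; Cost = -2 if Supply >= -2 else 0  [with Supply=5]  = -2; Tax = -3*Demand - 3*Cost + 3  [with Demand=4, Cost=-2]  = -3; Surplus = -Tax + Price + Cost  [with Tax=-3, Price=-2, Cost=-2]  = -1.
Change = 7 − (-1) = 8.

8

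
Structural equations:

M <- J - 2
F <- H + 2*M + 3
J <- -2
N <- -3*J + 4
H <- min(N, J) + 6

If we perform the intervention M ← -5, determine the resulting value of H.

4

Under do(M=-5), the mechanism M <- J - 2 is discarded; M is fixed at -5.
Since H is not a descendant of the intervened variable, it is unaffected.
N = -3*J + 4  [with J=-2]  = 10
H = min(N, J) + 6  [with N=10, J=-2]  = 4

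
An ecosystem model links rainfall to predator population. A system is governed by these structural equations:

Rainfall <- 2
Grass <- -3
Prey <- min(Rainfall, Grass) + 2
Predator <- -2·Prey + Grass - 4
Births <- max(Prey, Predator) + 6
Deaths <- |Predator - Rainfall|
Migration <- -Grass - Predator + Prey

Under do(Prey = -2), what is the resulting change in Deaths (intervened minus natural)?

-2

The intervention breaks the incoming arrows to Prey: Prey <- min(Rainfall, Grass) + 2 no longer applies, and Prey = -2.
Predator = -2·Prey + Grass - 4  [with Prey=-2, Grass=-3]  = -3
Deaths = |Predator - Rainfall|  [with Predator=-3, Rainfall=2]  = 5
Without intervention: Prey = min(Rainfall, Grass) + 2  [with Rainfall=2, Grass=-3]  = -1; Predator = -2·Prey + Grass - 4  [with Prey=-1, Grass=-3]  = -5; Deaths = |Predator - Rainfall|  [with Predator=-5, Rainfall=2]  = 7.
Change = 5 − 7 = -2.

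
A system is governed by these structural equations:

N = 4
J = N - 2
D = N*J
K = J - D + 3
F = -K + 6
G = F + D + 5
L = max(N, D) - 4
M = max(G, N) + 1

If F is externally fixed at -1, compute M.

do(F=-1) replaces the equation F = -K + 6 with the constant F = -1.
J = N - 2  [with N=4]  = 2
D = N*J  [with N=4, J=2]  = 8
G = F + D + 5  [with F=-1, D=8]  = 12
M = max(G, N) + 1  [with G=12, N=4]  = 13

13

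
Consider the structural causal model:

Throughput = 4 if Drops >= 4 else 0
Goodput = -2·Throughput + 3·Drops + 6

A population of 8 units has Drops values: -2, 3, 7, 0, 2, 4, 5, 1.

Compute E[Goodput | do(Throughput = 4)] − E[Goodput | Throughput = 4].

Under do(Throughput=4), Throughput's equation is replaced by Throughput=4 for every unit. Per-unit Goodput: -8, 7, 19, -2, 4, 10, 13, 1. Mean = 5.5.
Observing Throughput=4 restricts to units where Throughput's equation naturally yields 4: Drops ∈ {7, 4, 5}. In that subpopulation Goodput = 19, 10, 13, mean 14.
Difference = 5.5 − 14 = -8.5.

-8.5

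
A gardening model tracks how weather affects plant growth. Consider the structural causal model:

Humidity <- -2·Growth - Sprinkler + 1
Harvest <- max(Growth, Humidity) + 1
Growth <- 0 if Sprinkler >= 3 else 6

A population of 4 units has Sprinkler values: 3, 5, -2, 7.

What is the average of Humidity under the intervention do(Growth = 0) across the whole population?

-2.25

Under do(Growth=0), Growth's equation is replaced by Growth=0 for every unit. Per-unit Humidity: -2, -4, 3, -6. Mean = -2.25.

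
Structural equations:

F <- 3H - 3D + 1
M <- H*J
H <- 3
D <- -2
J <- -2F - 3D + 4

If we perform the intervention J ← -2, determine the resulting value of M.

Intervening sets J = -2 and removes its equation (J <- -2F - 3D + 4).
M = H*J  [with H=3, J=-2]  = -6

-6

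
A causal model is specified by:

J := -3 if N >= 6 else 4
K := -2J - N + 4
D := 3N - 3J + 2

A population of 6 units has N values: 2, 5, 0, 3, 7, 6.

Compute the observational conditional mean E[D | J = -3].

30.5

Conditioning on J=-3 selects the 2 unit(s) with N ∈ {7, 6}. Their D values: 32, 29. Mean = 30.5.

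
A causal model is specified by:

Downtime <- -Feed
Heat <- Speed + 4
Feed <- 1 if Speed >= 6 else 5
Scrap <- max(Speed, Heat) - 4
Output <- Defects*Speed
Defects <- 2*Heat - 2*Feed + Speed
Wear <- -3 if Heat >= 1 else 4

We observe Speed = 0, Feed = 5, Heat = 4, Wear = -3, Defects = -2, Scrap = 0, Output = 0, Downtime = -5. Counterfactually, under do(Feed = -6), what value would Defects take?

do(Feed=-6) replaces the equation Feed <- 1 if Speed >= 6 else 5 with the constant Feed = -6.
Heat = Speed + 4  [with Speed=0]  = 4
Defects = 2*Heat - 2*Feed + Speed  [with Heat=4, Feed=-6, Speed=0]  = 20

20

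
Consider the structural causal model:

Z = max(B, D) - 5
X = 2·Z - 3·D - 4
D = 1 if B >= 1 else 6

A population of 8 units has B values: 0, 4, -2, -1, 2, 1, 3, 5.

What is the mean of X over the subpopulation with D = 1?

E[X|D=1] averages over only the 5 units with D=1 (B = 4, 2, 1, 3, 5): X = -9, -13, -15, -11, -7, mean -11.

-11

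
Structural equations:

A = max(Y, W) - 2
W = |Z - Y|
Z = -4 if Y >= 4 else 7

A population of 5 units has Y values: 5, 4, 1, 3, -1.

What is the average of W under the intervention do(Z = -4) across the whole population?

6.4

Every unit gets Z=-4 under the intervention. W values become 9, 8, 5, 7, 3; E[W|do(Z=-4)] = 6.4.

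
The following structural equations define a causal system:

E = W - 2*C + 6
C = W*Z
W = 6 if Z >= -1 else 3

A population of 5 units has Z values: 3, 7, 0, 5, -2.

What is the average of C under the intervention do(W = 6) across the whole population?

The intervention sets W=6 in all 5 units regardless of Z. Recomputing C per unit gives 18, 42, 0, 30, -12; average 15.6.

15.6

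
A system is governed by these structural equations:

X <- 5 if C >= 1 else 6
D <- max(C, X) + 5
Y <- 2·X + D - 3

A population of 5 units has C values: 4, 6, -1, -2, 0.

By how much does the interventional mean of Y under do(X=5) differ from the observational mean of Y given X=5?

-0.3

do(X=5) breaks X's dependence on C. With X=5 fixed, Y across the units is 17, 18, 17, 17, 17, mean 17.2.
Conditioning on X=5 selects the 2 unit(s) with C ∈ {4, 6}. Their Y values: 17, 18. Mean = 17.5.
Difference = 17.2 − 17.5 = -0.3.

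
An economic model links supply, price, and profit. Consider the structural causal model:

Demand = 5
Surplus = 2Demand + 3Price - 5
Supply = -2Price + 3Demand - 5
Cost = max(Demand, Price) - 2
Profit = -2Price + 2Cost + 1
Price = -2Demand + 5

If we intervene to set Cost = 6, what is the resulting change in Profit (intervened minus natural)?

6

Intervening sets Cost = 6 and removes its equation (Cost = max(Demand, Price) - 2).
Price = -2Demand + 5  [with Demand=5]  = -5
Profit = -2Price + 2Cost + 1  [with Price=-5, Cost=6]  = 23
Without intervention: Price = -2Demand + 5  [with Demand=5]  = -5; Cost = max(Demand, Price) - 2  [with Demand=5, Price=-5]  = 3; Profit = -2Price + 2Cost + 1  [with Price=-5, Cost=3]  = 17.
Change = 23 − 17 = 6.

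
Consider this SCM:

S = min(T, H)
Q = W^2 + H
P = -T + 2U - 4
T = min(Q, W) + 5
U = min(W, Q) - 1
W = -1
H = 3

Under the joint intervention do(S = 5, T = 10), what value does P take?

Under do(S = 5, T = 10), each intervened variable's structural equation is replaced by its fixed value.
Q = W^2 + H  [with W=-1, H=3]  = 4
U = min(W, Q) - 1  [with W=-1, Q=4]  = -2
P = -T + 2U - 4  [with T=10, U=-2]  = -18

-18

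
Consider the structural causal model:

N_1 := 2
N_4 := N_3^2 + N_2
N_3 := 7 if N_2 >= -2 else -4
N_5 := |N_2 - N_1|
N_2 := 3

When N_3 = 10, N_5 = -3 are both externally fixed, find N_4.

103

The joint intervention fixes N_3 = 10, N_5 = -3, removing each variable's own equation.
N_4 = N_3^2 + N_2  [with N_3=10, N_2=3]  = 103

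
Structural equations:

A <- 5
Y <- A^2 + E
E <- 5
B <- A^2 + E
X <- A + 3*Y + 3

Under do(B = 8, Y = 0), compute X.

Setting B = 8, Y = 0 by intervention discards those variables' equations.
X = A + 3*Y + 3  [with A=5, Y=0]  = 8

8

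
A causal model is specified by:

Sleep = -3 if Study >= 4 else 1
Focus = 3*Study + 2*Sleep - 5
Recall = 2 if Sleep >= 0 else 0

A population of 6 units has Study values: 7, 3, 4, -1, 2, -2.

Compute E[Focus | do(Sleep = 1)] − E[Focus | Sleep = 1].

5

Every unit gets Sleep=1 under the intervention. Focus values become 18, 6, 9, -6, 3, -9; E[Focus|do(Sleep=1)] = 3.5.
E[Focus|Sleep=1] averages over only the 4 units with Sleep=1 (Study = 3, -1, 2, -2): Focus = 6, -6, 3, -9, mean -1.5.
Difference = 3.5 − (-1.5) = 5.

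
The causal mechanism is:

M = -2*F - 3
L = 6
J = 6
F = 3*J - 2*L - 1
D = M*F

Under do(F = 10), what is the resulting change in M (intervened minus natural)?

The intervention breaks the incoming arrows to F: F = 3*J - 2*L - 1 no longer applies, and F = 10.
M = -2*F - 3  [with F=10]  = -23
Without intervention: F = 3*J - 2*L - 1  [with J=6, L=6]  = 5; M = -2*F - 3  [with F=5]  = -13.
Change = -23 − (-13) = -10.

-10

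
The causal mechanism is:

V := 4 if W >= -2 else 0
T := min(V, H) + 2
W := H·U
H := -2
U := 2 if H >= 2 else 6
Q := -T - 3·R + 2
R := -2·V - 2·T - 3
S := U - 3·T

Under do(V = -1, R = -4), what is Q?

14

Under do(V = -1, R = -4), each intervened variable's structural equation is replaced by its fixed value.
T = min(V, H) + 2  [with V=-1, H=-2]  = 0
Q = -T - 3·R + 2  [with T=0, R=-4]  = 14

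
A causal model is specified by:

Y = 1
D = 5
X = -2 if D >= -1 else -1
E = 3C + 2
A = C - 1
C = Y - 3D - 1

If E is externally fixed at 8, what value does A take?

The intervention breaks the incoming arrows to E: E = 3C + 2 no longer applies, and E = 8.
Since A is not a descendant of the intervened variable, it is unaffected.
C = Y - 3D - 1  [with Y=1, D=5]  = -15
A = C - 1  [with C=-15]  = -16

-16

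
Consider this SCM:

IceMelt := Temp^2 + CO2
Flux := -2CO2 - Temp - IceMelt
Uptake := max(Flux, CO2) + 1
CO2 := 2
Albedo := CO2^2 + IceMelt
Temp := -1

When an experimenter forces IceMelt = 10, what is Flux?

do(IceMelt=10) replaces the equation IceMelt := Temp^2 + CO2 with the constant IceMelt = 10.
Flux = -2CO2 - Temp - IceMelt  [with CO2=2, Temp=-1, IceMelt=10]  = -13

-13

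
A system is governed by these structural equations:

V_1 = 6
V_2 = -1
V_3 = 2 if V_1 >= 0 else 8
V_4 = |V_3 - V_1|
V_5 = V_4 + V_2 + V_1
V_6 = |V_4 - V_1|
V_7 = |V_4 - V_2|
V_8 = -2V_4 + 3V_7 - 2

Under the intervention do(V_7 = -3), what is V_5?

The intervention breaks the incoming arrows to V_7: V_7 = |V_4 - V_2| no longer applies, and V_7 = -3.
V_5 is not downstream of the intervention, so its value is determined by the original equations.
V_3 = 2 if V_1 >= 0 else 8  [with V_1=6]  = 2
V_4 = |V_3 - V_1|  [with V_3=2, V_1=6]  = 4
V_5 = V_4 + V_2 + V_1  [with V_4=4, V_2=-1, V_1=6]  = 9

9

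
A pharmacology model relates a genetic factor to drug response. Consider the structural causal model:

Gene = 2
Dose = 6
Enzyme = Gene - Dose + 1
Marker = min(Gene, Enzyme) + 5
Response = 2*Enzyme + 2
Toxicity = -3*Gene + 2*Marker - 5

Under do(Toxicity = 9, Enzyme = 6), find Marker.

Under do(Toxicity = 9, Enzyme = 6), each intervened variable's structural equation is replaced by its fixed value.
Marker = min(Gene, Enzyme) + 5  [with Gene=2, Enzyme=6]  = 7

7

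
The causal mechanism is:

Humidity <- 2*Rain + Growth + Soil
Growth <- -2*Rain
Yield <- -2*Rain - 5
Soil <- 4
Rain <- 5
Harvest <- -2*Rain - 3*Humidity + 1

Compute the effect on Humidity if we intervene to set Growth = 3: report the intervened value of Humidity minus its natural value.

The intervention breaks the incoming arrows to Growth: Growth <- -2*Rain no longer applies, and Growth = 3.
Humidity = 2*Rain + Growth + Soil  [with Rain=5, Growth=3, Soil=4]  = 17
Without intervention: Growth = -2*Rain  [with Rain=5]  = -10; Humidity = 2*Rain + Growth + Soil  [with Rain=5, Growth=-10, Soil=4]  = 4.
Change = 17 − 4 = 13.

13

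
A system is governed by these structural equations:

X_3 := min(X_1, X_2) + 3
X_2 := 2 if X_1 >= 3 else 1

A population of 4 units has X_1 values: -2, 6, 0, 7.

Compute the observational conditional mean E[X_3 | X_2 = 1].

2

Observing X_2=1 restricts to units where X_2's equation naturally yields 1: X_1 ∈ {-2, 0}. In that subpopulation X_3 = 1, 3, mean 2.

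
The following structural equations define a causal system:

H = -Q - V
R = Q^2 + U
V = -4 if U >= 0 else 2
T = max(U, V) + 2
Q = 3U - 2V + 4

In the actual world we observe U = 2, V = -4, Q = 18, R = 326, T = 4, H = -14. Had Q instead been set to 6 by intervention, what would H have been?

The intervention breaks the incoming arrows to Q: Q = 3U - 2V + 4 no longer applies, and Q = 6.
V = -4 if U >= 0 else 2  [with U=2]  = -4
H = -Q - V  [with Q=6, V=-4]  = -2

-2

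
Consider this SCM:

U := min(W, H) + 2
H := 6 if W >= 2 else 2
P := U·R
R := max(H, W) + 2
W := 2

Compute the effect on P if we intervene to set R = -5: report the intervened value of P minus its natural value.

-52

Intervening sets R = -5 and removes its equation (R := max(H, W) + 2).
H = 6 if W >= 2 else 2  [with W=2]  = 6
U = min(W, H) + 2  [with W=2, H=6]  = 4
P = U·R  [with U=4, R=-5]  = -20
Without intervention: H = 6 if W >= 2 else 2  [with W=2]  = 6; U = min(W, H) + 2  [with W=2, H=6]  = 4; R = max(H, W) + 2  [with H=6, W=2]  = 8; P = U·R  [with U=4, R=8]  = 32.
Change = -20 − 32 = -52.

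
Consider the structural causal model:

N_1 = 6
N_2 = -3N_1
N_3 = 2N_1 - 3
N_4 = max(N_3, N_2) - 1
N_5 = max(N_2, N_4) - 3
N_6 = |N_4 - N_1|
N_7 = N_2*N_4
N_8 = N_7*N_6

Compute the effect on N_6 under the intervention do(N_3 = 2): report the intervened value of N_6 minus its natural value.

The intervention breaks the incoming arrows to N_3: N_3 = 2N_1 - 3 no longer applies, and N_3 = 2.
N_2 = -3N_1  [with N_1=6]  = -18
N_4 = max(N_3, N_2) - 1  [with N_3=2, N_2=-18]  = 1
N_6 = |N_4 - N_1|  [with N_4=1, N_1=6]  = 5
Without intervention: N_2 = -3N_1  [with N_1=6]  = -18; N_3 = 2N_1 - 3  [with N_1=6]  = 9; N_4 = max(N_3, N_2) - 1  [with N_3=9, N_2=-18]  = 8; N_6 = |N_4 - N_1|  [with N_4=8, N_1=6]  = 2.
Change = 5 − 2 = 3.

3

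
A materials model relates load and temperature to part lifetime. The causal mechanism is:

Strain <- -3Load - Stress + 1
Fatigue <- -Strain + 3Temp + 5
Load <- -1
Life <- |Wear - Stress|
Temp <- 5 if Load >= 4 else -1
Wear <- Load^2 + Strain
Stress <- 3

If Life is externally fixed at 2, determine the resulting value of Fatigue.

Intervening sets Life = 2 and removes its equation (Life <- |Wear - Stress|).
Since Fatigue is not a descendant of the intervened variable, it is unaffected.
Strain = -3Load - Stress + 1  [with Load=-1, Stress=3]  = 1
Temp = 5 if Load >= 4 else -1  [with Load=-1]  = -1
Fatigue = -Strain + 3Temp + 5  [with Strain=1, Temp=-1]  = 1

1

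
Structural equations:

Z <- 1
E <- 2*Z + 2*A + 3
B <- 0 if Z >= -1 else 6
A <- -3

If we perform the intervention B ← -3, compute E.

-1

Under do(B=-3), the mechanism B <- 0 if Z >= -1 else 6 is discarded; B is fixed at -3.
Since E is not a descendant of the intervened variable, it is unaffected.
E = 2*Z + 2*A + 3  [with Z=1, A=-3]  = -1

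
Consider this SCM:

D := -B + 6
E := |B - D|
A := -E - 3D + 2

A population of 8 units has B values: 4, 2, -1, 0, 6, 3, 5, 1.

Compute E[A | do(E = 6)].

-14.5

Every unit gets E=6 under the intervention. A values become -10, -16, -25, -22, -4, -13, -7, -19; E[A|do(E=6)] = -14.5.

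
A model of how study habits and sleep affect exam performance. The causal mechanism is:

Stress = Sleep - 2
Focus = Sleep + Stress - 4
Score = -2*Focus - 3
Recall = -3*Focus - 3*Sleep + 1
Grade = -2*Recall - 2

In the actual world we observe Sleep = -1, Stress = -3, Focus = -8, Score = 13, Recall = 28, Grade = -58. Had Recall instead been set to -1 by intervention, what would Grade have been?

The intervention breaks the incoming arrows to Recall: Recall = -3*Focus - 3*Sleep + 1 no longer applies, and Recall = -1.
Grade = -2*Recall - 2  [with Recall=-1]  = 0

0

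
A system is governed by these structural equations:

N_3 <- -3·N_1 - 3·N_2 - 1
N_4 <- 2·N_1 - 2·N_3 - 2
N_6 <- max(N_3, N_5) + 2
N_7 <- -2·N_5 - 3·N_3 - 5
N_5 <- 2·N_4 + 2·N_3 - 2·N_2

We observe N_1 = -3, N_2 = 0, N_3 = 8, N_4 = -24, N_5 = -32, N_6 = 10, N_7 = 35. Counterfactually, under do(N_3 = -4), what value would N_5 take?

-8

do(N_3=-4) replaces the equation N_3 <- -3·N_1 - 3·N_2 - 1 with the constant N_3 = -4.
N_4 = 2·N_1 - 2·N_3 - 2  [with N_1=-3, N_3=-4]  = 0
N_5 = 2·N_4 + 2·N_3 - 2·N_2  [with N_4=0, N_3=-4, N_2=0]  = -8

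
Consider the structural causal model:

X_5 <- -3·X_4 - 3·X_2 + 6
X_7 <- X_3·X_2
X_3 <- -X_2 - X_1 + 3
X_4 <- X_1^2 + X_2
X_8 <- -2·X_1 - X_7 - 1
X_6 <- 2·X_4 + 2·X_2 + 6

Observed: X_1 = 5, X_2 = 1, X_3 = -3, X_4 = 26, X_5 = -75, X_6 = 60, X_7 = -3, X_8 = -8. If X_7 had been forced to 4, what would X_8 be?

do(X_7=4) replaces the equation X_7 <- X_3·X_2 with the constant X_7 = 4.
X_8 = -2·X_1 - X_7 - 1  [with X_1=5, X_7=4]  = -15

-15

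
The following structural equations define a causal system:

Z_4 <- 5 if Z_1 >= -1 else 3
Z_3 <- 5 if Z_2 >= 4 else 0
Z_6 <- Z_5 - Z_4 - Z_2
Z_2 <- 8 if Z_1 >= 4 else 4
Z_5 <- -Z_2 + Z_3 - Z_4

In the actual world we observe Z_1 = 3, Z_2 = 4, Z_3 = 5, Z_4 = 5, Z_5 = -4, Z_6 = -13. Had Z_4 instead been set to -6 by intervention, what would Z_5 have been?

7

Intervening sets Z_4 = -6 and removes its equation (Z_4 <- 5 if Z_1 >= -1 else 3).
Z_2 = 8 if Z_1 >= 4 else 4  [with Z_1=3]  = 4
Z_3 = 5 if Z_2 >= 4 else 0  [with Z_2=4]  = 5
Z_5 = -Z_2 + Z_3 - Z_4  [with Z_2=4, Z_3=5, Z_4=-6]  = 7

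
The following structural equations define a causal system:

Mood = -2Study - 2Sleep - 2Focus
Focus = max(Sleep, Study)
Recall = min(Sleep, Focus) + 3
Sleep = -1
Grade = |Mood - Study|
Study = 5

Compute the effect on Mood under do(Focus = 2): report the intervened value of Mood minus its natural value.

The intervention breaks the incoming arrows to Focus: Focus = max(Sleep, Study) no longer applies, and Focus = 2.
Mood = -2Study - 2Sleep - 2Focus  [with Study=5, Sleep=-1, Focus=2]  = -12
Without intervention: Focus = max(Sleep, Study)  [with Sleep=-1, Study=5]  = 5; Mood = -2Study - 2Sleep - 2Focus  [with Study=5, Sleep=-1, Focus=5]  = -18.
Change = -12 − (-18) = 6.

6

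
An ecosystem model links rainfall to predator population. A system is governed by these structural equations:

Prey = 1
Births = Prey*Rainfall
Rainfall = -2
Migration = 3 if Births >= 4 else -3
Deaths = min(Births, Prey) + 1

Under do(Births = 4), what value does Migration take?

3

do(Births=4) replaces the equation Births = Prey*Rainfall with the constant Births = 4.
Migration = 3 if Births >= 4 else -3  [with Births=4]  = 3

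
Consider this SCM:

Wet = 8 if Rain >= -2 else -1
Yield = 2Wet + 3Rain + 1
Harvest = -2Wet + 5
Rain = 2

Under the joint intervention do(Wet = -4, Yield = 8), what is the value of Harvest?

13

Setting Wet = -4, Yield = 8 by intervention discards those variables' equations.
Harvest = -2Wet + 5  [with Wet=-4]  = 13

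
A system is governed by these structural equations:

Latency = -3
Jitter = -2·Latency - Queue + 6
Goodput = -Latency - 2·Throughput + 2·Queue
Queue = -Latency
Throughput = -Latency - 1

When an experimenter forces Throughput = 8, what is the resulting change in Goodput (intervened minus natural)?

-12

Intervening sets Throughput = 8 and removes its equation (Throughput = -Latency - 1).
Queue = -Latency  [with Latency=-3]  = 3
Goodput = -Latency - 2·Throughput + 2·Queue  [with Latency=-3, Throughput=8, Queue=3]  = -7
Without intervention: Queue = -Latency  [with Latency=-3]  = 3; Throughput = -Latency - 1  [with Latency=-3]  = 2; Goodput = -Latency - 2·Throughput + 2·Queue  [with Latency=-3, Throughput=2, Queue=3]  = 5.
Change = -7 − 5 = -12.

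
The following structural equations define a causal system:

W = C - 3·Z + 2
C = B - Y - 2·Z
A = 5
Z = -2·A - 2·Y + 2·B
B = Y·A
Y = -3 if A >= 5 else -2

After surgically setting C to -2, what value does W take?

The intervention breaks the incoming arrows to C: C = B - Y - 2·Z no longer applies, and C = -2.
Y = -3 if A >= 5 else -2  [with A=5]  = -3
B = Y·A  [with Y=-3, A=5]  = -15
Z = -2·A - 2·Y + 2·B  [with A=5, Y=-3, B=-15]  = -34
W = C - 3·Z + 2  [with C=-2, Z=-34]  = 102

102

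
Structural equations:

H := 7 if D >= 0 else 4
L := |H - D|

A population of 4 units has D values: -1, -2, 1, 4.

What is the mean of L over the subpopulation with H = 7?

4.5

Observing H=7 restricts to units where H's equation naturally yields 7: D ∈ {1, 4}. In that subpopulation L = 6, 3, mean 4.5.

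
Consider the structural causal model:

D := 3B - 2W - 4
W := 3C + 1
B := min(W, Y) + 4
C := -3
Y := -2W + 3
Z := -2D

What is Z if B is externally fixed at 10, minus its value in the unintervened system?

-84

Under do(B=10), the mechanism B := min(W, Y) + 4 is discarded; B is fixed at 10.
W = 3C + 1  [with C=-3]  = -8
D = 3B - 2W - 4  [with B=10, W=-8]  = 42
Z = -2D  [with D=42]  = -84
Without intervention: W = 3C + 1  [with C=-3]  = -8; Y = -2W + 3  [with W=-8]  = 19; B = min(W, Y) + 4  [with W=-8, Y=19]  = -4; D = 3B - 2W - 4  [with B=-4, W=-8]  = 0; Z = -2D  [with D=0]  = 0.
Change = -84 − 0 = -84.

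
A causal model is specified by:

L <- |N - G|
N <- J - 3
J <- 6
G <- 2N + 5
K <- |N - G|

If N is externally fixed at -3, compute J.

Under do(N=-3), the mechanism N <- J - 3 is discarded; N is fixed at -3.
J is not downstream of the intervention, so its value is determined by the original equations.

6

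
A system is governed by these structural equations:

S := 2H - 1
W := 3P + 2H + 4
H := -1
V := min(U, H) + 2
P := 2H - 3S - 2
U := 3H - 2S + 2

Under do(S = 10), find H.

Under do(S=10), the mechanism S := 2H - 1 is discarded; S is fixed at 10.
H is not downstream of the intervention, so its value is determined by the original equations.

-1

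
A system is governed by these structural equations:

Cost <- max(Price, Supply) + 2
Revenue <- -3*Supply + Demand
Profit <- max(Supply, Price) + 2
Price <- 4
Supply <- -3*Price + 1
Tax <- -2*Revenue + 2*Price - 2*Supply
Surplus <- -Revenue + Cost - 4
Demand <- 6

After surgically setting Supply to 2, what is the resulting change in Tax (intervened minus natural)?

52

The intervention breaks the incoming arrows to Supply: Supply <- -3*Price + 1 no longer applies, and Supply = 2.
Revenue = -3*Supply + Demand  [with Supply=2, Demand=6]  = 0
Tax = -2*Revenue + 2*Price - 2*Supply  [with Revenue=0, Price=4, Supply=2]  = 4
Without intervention: Supply = -3*Price + 1  [with Price=4]  = -11; Revenue = -3*Supply + Demand  [with Supply=-11, Demand=6]  = 39; Tax = -2*Revenue + 2*Price - 2*Supply  [with Revenue=39, Price=4, Supply=-11]  = -48.
Change = 4 − (-48) = 52.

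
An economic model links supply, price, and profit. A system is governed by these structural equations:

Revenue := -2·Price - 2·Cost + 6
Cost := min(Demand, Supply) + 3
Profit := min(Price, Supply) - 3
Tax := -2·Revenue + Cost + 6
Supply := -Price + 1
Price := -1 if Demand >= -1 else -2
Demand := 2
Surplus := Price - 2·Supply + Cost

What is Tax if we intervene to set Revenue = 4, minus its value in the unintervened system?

The intervention breaks the incoming arrows to Revenue: Revenue := -2·Price - 2·Cost + 6 no longer applies, and Revenue = 4.
Price = -1 if Demand >= -1 else -2  [with Demand=2]  = -1
Supply = -Price + 1  [with Price=-1]  = 2
Cost = min(Demand, Supply) + 3  [with Demand=2, Supply=2]  = 5
Tax = -2·Revenue + Cost + 6  [with Revenue=4, Cost=5]  = 3
Without intervention: Price = -1 if Demand >= -1 else -2  [with Demand=2]  = -1; Supply = -Price + 1  [with Price=-1]  = 2; Cost = min(Demand, Supply) + 3  [with Demand=2, Supply=2]  = 5; Revenue = -2·Price - 2·Cost + 6  [with Price=-1, Cost=5]  = -2; Tax = -2·Revenue + Cost + 6  [with Revenue=-2, Cost=5]  = 15.
Change = 3 − 15 = -12.

-12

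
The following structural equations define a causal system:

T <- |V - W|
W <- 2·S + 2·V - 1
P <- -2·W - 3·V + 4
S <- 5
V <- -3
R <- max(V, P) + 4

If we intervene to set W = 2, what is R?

13

do(W=2) replaces the equation W <- 2·S + 2·V - 1 with the constant W = 2.
P = -2·W - 3·V + 4  [with W=2, V=-3]  = 9
R = max(V, P) + 4  [with V=-3, P=9]  = 13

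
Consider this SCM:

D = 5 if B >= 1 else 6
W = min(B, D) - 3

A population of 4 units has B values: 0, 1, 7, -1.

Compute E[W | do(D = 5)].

-1.75

Every unit gets D=5 under the intervention. W values become -3, -2, 2, -4; E[W|do(D=5)] = -1.75.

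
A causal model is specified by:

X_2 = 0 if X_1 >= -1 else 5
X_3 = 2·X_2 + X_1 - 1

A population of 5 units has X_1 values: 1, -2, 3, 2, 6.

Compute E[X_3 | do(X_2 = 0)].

Every unit gets X_2=0 under the intervention. X_3 values become 0, -3, 2, 1, 5; E[X_3|do(X_2=0)] = 1.

1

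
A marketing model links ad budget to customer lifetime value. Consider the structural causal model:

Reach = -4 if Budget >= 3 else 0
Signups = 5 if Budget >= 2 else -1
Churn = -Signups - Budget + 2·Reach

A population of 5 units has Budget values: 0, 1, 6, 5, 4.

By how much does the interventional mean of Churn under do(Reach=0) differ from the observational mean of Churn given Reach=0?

-6.3

do(Reach=0) breaks Reach's dependence on Budget. With Reach=0 fixed, Churn across the units is 1, 0, -11, -10, -9, mean -5.8.
Observing Reach=0 restricts to units where Reach's equation naturally yields 0: Budget ∈ {0, 1}. In that subpopulation Churn = 1, 0, mean 0.5.
Difference = -5.8 − 0.5 = -6.3.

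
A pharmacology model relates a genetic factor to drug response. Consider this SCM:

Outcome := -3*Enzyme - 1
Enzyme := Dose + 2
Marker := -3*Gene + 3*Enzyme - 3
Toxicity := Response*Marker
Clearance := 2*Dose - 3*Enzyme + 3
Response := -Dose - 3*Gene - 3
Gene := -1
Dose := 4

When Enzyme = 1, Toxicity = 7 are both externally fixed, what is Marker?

Setting Enzyme = 1, Toxicity = 7 by intervention discards those variables' equations.
Marker = -3*Gene + 3*Enzyme - 3  [with Gene=-1, Enzyme=1]  = 3

3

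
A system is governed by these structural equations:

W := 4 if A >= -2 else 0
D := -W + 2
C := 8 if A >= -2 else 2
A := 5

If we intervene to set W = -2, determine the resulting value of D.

Under do(W=-2), the mechanism W := 4 if A >= -2 else 0 is discarded; W is fixed at -2.
D = -W + 2  [with W=-2]  = 4

4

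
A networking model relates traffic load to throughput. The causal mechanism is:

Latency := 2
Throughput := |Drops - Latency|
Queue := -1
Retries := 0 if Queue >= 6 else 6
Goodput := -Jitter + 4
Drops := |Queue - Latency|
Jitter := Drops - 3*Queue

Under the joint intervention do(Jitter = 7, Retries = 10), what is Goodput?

Setting Jitter = 7, Retries = 10 by intervention discards those variables' equations.
Goodput = -Jitter + 4  [with Jitter=7]  = -3

-3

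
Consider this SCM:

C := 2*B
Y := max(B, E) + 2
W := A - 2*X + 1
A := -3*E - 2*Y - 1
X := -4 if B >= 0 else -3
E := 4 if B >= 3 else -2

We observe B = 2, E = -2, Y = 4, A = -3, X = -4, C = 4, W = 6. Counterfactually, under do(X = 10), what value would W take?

-22

Under do(X=10), the mechanism X := -4 if B >= 0 else -3 is discarded; X is fixed at 10.
E = 4 if B >= 3 else -2  [with B=2]  = -2
Y = max(B, E) + 2  [with B=2, E=-2]  = 4
A = -3*E - 2*Y - 1  [with E=-2, Y=4]  = -3
W = A - 2*X + 1  [with A=-3, X=10]  = -22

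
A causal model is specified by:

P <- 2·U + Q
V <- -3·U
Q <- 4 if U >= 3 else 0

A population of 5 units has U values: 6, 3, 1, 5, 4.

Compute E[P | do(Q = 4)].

Every unit gets Q=4 under the intervention. P values become 16, 10, 6, 14, 12; E[P|do(Q=4)] = 11.6.

11.6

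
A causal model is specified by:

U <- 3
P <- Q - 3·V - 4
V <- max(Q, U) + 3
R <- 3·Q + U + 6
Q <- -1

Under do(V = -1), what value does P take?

-2

The intervention breaks the incoming arrows to V: V <- max(Q, U) + 3 no longer applies, and V = -1.
P = Q - 3·V - 4  [with Q=-1, V=-1]  = -2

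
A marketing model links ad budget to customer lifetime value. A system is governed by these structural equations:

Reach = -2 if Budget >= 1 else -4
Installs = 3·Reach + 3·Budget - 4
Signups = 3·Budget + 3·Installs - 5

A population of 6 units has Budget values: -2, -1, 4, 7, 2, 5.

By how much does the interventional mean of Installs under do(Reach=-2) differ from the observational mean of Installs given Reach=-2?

Under do(Reach=-2), Reach's equation is replaced by Reach=-2 for every unit. Per-unit Installs: -16, -13, 2, 11, -4, 5. Mean = -2.5.
Observing Reach=-2 restricts to units where Reach's equation naturally yields -2: Budget ∈ {4, 7, 2, 5}. In that subpopulation Installs = 2, 11, -4, 5, mean 3.5.
Difference = -2.5 − 3.5 = -6.

-6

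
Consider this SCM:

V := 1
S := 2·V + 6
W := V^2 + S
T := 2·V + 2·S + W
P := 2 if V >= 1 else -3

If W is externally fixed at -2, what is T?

16

The intervention breaks the incoming arrows to W: W := V^2 + S no longer applies, and W = -2.
S = 2·V + 6  [with V=1]  = 8
T = 2·V + 2·S + W  [with V=1, S=8, W=-2]  = 16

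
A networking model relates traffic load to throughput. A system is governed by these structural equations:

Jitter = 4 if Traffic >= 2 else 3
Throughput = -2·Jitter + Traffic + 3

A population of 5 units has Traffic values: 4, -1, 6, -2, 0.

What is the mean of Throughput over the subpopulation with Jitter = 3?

Conditioning on Jitter=3 selects the 3 unit(s) with Traffic ∈ {-1, -2, 0}. Their Throughput values: -4, -5, -3. Mean = -4.

-4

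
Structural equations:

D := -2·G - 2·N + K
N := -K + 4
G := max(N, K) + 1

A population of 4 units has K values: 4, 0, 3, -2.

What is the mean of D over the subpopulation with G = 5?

-12

Observing G=5 restricts to units where G's equation naturally yields 5: K ∈ {4, 0}. In that subpopulation D = -6, -18, mean -12.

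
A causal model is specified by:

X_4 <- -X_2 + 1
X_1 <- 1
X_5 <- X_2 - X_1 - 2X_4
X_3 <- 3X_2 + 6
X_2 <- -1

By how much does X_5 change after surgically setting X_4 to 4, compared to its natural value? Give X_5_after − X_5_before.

Intervening sets X_4 = 4 and removes its equation (X_4 <- -X_2 + 1).
X_5 = X_2 - X_1 - 2X_4  [with X_2=-1, X_1=1, X_4=4]  = -10
Without intervention: X_4 = -X_2 + 1  [with X_2=-1]  = 2; X_5 = X_2 - X_1 - 2X_4  [with X_2=-1, X_1=1, X_4=2]  = -6.
Change = -10 − (-6) = -4.

-4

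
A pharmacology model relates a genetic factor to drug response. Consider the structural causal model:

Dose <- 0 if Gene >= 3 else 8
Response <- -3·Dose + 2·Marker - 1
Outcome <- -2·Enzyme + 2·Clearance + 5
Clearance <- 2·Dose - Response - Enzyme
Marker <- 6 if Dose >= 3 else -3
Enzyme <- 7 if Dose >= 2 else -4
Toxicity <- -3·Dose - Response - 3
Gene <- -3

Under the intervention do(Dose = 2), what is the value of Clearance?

10

Under do(Dose=2), the mechanism Dose <- 0 if Gene >= 3 else 8 is discarded; Dose is fixed at 2.
Enzyme = 7 if Dose >= 2 else -4  [with Dose=2]  = 7
Marker = 6 if Dose >= 3 else -3  [with Dose=2]  = -3
Response = -3·Dose + 2·Marker - 1  [with Dose=2, Marker=-3]  = -13
Clearance = 2·Dose - Response - Enzyme  [with Dose=2, Response=-13, Enzyme=7]  = 10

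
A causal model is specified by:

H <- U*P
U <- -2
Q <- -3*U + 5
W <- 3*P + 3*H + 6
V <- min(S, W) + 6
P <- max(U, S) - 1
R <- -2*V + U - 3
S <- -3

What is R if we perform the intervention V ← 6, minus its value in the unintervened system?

do(V=6) replaces the equation V <- min(S, W) + 6 with the constant V = 6.
R = -2*V + U - 3  [with V=6, U=-2]  = -17
Without intervention: P = max(U, S) - 1  [with U=-2, S=-3]  = -3; H = U*P  [with U=-2, P=-3]  = 6; W = 3*P + 3*H + 6  [with P=-3, H=6]  = 15; V = min(S, W) + 6  [with S=-3, W=15]  = 3; R = -2*V + U - 3  [with V=3, U=-2]  = -11.
Change = -17 − (-11) = -6.

-6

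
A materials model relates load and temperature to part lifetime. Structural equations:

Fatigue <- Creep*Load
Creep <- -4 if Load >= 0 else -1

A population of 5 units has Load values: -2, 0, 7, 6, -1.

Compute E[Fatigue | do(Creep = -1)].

Under do(Creep=-1), Creep's equation is replaced by Creep=-1 for every unit. Per-unit Fatigue: 2, 0, -7, -6, 1. Mean = -2.

-2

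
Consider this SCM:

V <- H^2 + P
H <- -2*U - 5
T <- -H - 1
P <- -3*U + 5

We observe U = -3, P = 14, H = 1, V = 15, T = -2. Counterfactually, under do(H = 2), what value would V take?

The intervention breaks the incoming arrows to H: H <- -2*U - 5 no longer applies, and H = 2.
P = -3*U + 5  [with U=-3]  = 14
V = H^2 + P  [with H=2, P=14]  = 18

18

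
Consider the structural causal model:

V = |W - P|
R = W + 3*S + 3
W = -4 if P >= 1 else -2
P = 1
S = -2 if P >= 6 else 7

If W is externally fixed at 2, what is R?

do(W=2) replaces the equation W = -4 if P >= 1 else -2 with the constant W = 2.
S = -2 if P >= 6 else 7  [with P=1]  = 7
R = W + 3*S + 3  [with W=2, S=7]  = 26

26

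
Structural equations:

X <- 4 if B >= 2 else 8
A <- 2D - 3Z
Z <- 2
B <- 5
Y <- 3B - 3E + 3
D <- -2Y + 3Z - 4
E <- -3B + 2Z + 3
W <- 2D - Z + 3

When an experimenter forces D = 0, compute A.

Intervening sets D = 0 and removes its equation (D <- -2Y + 3Z - 4).
A = 2D - 3Z  [with D=0, Z=2]  = -6

-6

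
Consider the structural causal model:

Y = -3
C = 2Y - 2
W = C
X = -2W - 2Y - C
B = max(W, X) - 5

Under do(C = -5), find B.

do(C=-5) replaces the equation C = 2Y - 2 with the constant C = -5.
W = C  [with C=-5]  = -5
X = -2W - 2Y - C  [with W=-5, Y=-3, C=-5]  = 21
B = max(W, X) - 5  [with W=-5, X=21]  = 16

16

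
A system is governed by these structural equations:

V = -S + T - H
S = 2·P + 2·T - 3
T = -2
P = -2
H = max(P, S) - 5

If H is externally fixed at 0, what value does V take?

Intervening sets H = 0 and removes its equation (H = max(P, S) - 5).
S = 2·P + 2·T - 3  [with P=-2, T=-2]  = -11
V = -S + T - H  [with S=-11, T=-2, H=0]  = 9

9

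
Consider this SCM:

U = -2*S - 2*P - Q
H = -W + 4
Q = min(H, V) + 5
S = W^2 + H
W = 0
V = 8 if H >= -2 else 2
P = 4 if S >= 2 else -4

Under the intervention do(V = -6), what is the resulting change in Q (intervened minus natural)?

do(V=-6) replaces the equation V = 8 if H >= -2 else 2 with the constant V = -6.
H = -W + 4  [with W=0]  = 4
Q = min(H, V) + 5  [with H=4, V=-6]  = -1
Without intervention: H = -W + 4  [with W=0]  = 4; V = 8 if H >= -2 else 2  [with H=4]  = 8; Q = min(H, V) + 5  [with H=4, V=8]  = 9.
Change = -1 − 9 = -10.

-10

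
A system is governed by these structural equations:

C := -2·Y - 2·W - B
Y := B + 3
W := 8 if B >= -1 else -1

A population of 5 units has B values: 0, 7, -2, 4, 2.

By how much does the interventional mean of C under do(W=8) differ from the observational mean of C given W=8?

3.15

The intervention sets W=8 in all 5 units regardless of B. Recomputing C per unit gives -22, -43, -16, -34, -28; average -28.6.
Observing W=8 restricts to units where W's equation naturally yields 8: B ∈ {0, 7, 4, 2}. In that subpopulation C = -22, -43, -34, -28, mean -31.75.
Difference = -28.6 − (-31.75) = 3.15.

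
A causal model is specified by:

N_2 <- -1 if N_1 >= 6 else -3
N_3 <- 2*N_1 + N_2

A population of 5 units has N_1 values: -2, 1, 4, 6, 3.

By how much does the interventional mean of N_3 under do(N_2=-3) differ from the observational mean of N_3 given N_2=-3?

1.8

The intervention sets N_2=-3 in all 5 units regardless of N_1. Recomputing N_3 per unit gives -7, -1, 5, 9, 3; average 1.8.
Observing N_2=-3 restricts to units where N_2's equation naturally yields -3: N_1 ∈ {-2, 1, 4, 3}. In that subpopulation N_3 = -7, -1, 5, 3, mean 0.
Difference = 1.8 − 0 = 1.8.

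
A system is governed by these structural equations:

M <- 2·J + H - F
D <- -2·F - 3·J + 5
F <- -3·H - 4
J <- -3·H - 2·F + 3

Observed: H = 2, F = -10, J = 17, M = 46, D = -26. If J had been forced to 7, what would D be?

4

do(J=7) replaces the equation J <- -3·H - 2·F + 3 with the constant J = 7.
F = -3·H - 4  [with H=2]  = -10
D = -2·F - 3·J + 5  [with F=-10, J=7]  = 4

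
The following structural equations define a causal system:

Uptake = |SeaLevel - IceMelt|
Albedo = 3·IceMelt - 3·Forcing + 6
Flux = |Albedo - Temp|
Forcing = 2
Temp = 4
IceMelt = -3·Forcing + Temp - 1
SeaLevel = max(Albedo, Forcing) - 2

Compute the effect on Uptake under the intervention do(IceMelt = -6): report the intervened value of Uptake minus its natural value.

The intervention breaks the incoming arrows to IceMelt: IceMelt = -3·Forcing + Temp - 1 no longer applies, and IceMelt = -6.
Albedo = 3·IceMelt - 3·Forcing + 6  [with IceMelt=-6, Forcing=2]  = -18
SeaLevel = max(Albedo, Forcing) - 2  [with Albedo=-18, Forcing=2]  = 0
Uptake = |SeaLevel - IceMelt|  [with SeaLevel=0, IceMelt=-6]  = 6
Without intervention: IceMelt = -3·Forcing + Temp - 1  [with Forcing=2, Temp=4]  = -3; Albedo = 3·IceMelt - 3·Forcing + 6  [with IceMelt=-3, Forcing=2]  = -9; SeaLevel = max(Albedo, Forcing) - 2  [with Albedo=-9, Forcing=2]  = 0; Uptake = |SeaLevel - IceMelt|  [with SeaLevel=0, IceMelt=-3]  = 3.
Change = 6 − 3 = 3.

3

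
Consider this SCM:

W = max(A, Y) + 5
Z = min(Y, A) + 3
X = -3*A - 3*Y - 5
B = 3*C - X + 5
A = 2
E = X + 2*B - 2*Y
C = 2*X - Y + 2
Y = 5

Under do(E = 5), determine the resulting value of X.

Intervening sets E = 5 and removes its equation (E = X + 2*B - 2*Y).
X is not downstream of the intervention, so its value is determined by the original equations.
X = -3*A - 3*Y - 5  [with A=2, Y=5]  = -26

-26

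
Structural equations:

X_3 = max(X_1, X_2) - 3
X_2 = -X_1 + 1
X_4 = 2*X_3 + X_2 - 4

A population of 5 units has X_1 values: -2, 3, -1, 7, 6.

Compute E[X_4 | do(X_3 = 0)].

-5.6

The intervention sets X_3=0 in all 5 units regardless of X_1. Recomputing X_4 per unit gives -1, -6, -2, -10, -9; average -5.6.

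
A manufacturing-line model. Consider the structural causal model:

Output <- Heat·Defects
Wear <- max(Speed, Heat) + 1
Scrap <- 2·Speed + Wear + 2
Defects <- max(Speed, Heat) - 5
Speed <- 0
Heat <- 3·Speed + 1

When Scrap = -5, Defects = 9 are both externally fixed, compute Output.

9

Setting Scrap = -5, Defects = 9 by intervention discards those variables' equations.
Heat = 3·Speed + 1  [with Speed=0]  = 1
Output = Heat·Defects  [with Heat=1, Defects=9]  = 9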